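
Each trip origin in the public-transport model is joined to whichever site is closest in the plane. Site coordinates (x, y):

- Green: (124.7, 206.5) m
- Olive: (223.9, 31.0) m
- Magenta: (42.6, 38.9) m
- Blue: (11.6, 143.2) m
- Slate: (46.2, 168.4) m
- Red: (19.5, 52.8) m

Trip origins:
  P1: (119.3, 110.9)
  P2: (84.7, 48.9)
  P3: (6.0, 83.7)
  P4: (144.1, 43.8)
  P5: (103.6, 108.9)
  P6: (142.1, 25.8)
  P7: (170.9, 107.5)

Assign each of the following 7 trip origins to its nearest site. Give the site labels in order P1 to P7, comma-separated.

Slate, Magenta, Red, Olive, Slate, Olive, Olive

P1 → Slate (d²=8649.86)
P2 → Magenta (d²=1872.41)
P3 → Red (d²=1137.06)
P4 → Olive (d²=6531.88)
P5 → Slate (d²=6835.01)
P6 → Olive (d²=6718.28)
P7 → Olive (d²=8661.25)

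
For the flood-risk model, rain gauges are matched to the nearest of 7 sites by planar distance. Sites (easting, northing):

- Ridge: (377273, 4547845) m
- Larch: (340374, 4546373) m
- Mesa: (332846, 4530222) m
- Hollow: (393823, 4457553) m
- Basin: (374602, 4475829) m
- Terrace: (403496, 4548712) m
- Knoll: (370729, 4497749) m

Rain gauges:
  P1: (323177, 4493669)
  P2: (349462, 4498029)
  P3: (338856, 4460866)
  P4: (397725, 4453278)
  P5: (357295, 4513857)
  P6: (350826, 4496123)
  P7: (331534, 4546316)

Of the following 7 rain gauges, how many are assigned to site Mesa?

1

P1 → Mesa
P2 → Knoll
P3 → Basin
P4 → Hollow
P5 → Knoll
P6 → Knoll
P7 → Larch
1 of the 7 goes to Mesa.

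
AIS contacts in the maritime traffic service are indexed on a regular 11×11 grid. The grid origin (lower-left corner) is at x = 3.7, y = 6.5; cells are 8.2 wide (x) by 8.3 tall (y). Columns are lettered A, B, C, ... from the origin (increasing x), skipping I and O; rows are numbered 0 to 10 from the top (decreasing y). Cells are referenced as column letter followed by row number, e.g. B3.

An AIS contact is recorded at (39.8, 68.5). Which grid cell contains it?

E3

Column index: ⌊(39.8 − 3.7) / 8.2⌋ = ⌊4.402⌋ = 4 → column E
Row offset from origin: ⌊(68.5 − 6.5) / 8.3⌋ = ⌊7.470⌋ = 7 → row 3 (counted from top)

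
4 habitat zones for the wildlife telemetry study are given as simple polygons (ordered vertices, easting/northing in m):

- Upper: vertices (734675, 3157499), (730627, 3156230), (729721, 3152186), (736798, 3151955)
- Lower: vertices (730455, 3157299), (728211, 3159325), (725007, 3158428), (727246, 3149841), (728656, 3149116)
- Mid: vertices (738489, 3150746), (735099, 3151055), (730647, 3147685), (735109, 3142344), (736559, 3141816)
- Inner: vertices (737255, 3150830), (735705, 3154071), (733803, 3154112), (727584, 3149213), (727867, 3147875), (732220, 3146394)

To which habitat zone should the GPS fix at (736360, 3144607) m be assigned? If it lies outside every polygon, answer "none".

Cast a ray rightward from (736360, 3144607). For each polygon, the edges (by vertex number in listed order) whose endpoints lie on opposite sides of northing = 3144607, where each meets that height, and whether that is right or left of the point:
Upper: no edge straddles that height → 0 crossings.
Lower: no edge straddles that height → 0 crossings.
Mid: 3–4 at easting≈733218.4 (left), 5–1 at easting≈737162.2 (right) → 1 crossing.
Inner: no edge straddles that height → 0 crossings.
Only Mid has an odd count, so the point is inside Mid.

Mid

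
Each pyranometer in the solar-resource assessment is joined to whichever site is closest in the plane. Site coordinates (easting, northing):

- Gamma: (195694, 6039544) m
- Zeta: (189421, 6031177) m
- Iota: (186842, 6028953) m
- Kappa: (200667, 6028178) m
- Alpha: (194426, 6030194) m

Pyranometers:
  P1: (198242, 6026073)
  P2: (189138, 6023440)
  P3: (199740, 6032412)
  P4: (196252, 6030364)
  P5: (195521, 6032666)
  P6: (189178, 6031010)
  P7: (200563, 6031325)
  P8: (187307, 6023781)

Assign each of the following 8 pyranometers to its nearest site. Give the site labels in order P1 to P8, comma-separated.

Kappa, Iota, Kappa, Alpha, Alpha, Zeta, Kappa, Iota

P1 → Kappa (d²=10311650.00)
P2 → Iota (d²=35664785.00)
P3 → Kappa (d²=18786085.00)
P4 → Alpha (d²=3363176.00)
P5 → Alpha (d²=7309809.00)
P6 → Zeta (d²=86938.00)
P7 → Kappa (d²=9914425.00)
P8 → Iota (d²=26965809.00)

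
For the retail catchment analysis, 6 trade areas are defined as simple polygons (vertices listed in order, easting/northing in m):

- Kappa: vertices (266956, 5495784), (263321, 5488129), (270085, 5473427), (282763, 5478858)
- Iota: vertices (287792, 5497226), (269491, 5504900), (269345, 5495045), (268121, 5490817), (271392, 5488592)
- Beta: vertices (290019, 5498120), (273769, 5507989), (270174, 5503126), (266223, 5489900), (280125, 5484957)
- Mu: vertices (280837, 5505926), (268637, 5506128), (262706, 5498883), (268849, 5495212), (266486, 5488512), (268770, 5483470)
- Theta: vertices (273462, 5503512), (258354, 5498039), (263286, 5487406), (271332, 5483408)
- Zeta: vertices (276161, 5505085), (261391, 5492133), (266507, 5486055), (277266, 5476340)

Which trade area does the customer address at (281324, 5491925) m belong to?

Beta

Cast a ray rightward from (281324, 5491925). For each polygon, the edges (by vertex number in listed order) whose endpoints lie on opposite sides of northing = 5491925, where each meets that height, and whether that is right or left of the point:
Kappa: 1–2 at easting≈265123.5 (left), 4–1 at easting≈270559.9 (left) → 0 crossings.
Iota: 3–4 at easting≈268441.8 (left), 5–1 at easting≈277722.9 (left) → 0 crossings.
Beta: 3–4 at easting≈266827.9 (left), 5–1 at easting≈285362.5 (right) → 1 crossing.
Mu: 4–5 at easting≈267689.7 (left), 6–1 at easting≈273313.4 (left) → 0 crossings.
Theta: 2–3 at easting≈261189.9 (left), 4–1 at easting≈272234.4 (left) → 0 crossings.
Zeta: 2–3 at easting≈261566.1 (left), 4–1 at easting≈276666.9 (left) → 0 crossings.
Only Beta has an odd count, so the point is inside Beta.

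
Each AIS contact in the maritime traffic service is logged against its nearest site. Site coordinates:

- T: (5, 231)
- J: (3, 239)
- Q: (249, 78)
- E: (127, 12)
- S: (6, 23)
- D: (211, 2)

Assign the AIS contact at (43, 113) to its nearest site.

Squared distances to each site:
T: 15368.000; J: 17476.000; Q: 43661.000; E: 17257.000; S: 9469.000; D: 40545.000.
Minimum at S.

S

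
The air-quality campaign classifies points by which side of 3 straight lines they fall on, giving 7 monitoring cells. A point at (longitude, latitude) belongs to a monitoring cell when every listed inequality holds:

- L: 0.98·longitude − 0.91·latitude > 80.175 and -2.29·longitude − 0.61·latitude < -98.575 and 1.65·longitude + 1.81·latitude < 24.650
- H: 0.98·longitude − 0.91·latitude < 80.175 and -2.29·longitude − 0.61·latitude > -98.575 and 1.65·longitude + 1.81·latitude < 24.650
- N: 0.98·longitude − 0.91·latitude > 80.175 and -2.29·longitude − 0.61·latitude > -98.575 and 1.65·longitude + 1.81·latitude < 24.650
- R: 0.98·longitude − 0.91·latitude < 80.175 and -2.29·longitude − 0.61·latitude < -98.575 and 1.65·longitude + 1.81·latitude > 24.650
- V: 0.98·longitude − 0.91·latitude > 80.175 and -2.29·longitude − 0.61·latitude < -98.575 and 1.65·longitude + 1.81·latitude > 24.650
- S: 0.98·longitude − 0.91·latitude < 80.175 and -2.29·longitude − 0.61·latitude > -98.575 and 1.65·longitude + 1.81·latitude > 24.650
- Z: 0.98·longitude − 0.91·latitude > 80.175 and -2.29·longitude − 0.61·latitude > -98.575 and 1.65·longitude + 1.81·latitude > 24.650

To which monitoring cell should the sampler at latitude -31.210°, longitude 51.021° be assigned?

S

0.98·51.021 − 0.91·-31.210 = 78.402, which is < 80.175
-2.29·51.021 − 0.61·-31.210 = -97.800, which is > -98.575
1.65·51.021 + 1.81·-31.210 = 27.695, which is > 24.650
This sign pattern matches S.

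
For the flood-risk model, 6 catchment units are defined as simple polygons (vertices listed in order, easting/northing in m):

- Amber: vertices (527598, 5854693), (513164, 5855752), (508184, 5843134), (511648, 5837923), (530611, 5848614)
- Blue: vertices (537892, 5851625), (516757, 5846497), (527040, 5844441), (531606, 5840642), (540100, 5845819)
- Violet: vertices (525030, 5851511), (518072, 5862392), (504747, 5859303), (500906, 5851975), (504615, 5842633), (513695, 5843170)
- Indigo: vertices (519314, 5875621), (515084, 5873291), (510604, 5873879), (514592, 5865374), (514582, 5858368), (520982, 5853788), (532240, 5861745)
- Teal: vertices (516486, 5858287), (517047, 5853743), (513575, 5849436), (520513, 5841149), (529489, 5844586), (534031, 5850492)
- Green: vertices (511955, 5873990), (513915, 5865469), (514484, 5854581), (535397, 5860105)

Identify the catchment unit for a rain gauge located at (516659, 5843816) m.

Cast a ray rightward from (516659, 5843816). For each polygon, the edges (by vertex number in listed order) whose endpoints lie on opposite sides of northing = 5843816, where each meets that height, and whether that is right or left of the point:
Amber: 2–3 at easting≈508453.2 (left), 4–5 at easting≈522100.6 (right) → 1 crossing.
Blue: 3–4 at easting≈527791.2 (right), 4–5 at easting≈536813.6 (right) → 2 crossings.
Violet: 4–5 at easting≈504145.3 (left), 6–1 at easting≈514572.9 (left) → 0 crossings.
Indigo: no edge straddles that height → 0 crossings.
Teal: 3–4 at easting≈518280.1 (right), 4–5 at easting≈527478.1 (right) → 2 crossings.
Green: no edge straddles that height → 0 crossings.
Only Amber has an odd count, so the point is inside Amber.

Amber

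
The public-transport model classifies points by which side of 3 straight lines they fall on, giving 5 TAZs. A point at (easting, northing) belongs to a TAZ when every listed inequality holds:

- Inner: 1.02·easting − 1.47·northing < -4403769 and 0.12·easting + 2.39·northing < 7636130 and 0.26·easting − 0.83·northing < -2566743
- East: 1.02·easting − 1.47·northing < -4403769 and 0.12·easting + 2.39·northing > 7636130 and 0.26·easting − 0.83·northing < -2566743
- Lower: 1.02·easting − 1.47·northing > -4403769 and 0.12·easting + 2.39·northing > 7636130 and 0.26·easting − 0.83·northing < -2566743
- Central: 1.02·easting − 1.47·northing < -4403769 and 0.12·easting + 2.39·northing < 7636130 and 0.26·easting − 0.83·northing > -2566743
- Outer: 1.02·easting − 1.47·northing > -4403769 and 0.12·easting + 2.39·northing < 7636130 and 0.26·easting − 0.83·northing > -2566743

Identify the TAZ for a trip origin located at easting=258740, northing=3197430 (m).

East

1.02·258740 − 1.47·3197430 = -4436307.300, which is < -4403769
0.12·258740 + 2.39·3197430 = 7672906.500, which is > 7636130
0.26·258740 − 0.83·3197430 = -2586594.500, which is < -2566743
This sign pattern matches East.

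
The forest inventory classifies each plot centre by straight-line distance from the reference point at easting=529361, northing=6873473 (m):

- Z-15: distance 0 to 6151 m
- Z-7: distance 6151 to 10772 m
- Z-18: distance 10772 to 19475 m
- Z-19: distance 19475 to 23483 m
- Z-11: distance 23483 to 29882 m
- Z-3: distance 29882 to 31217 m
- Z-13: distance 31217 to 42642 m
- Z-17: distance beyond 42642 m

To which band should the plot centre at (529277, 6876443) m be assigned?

Distance = √((529277−529361)² + (6876443−6873473)²) = √(7056.000 + 8820900.000) = 2971.188 m.
0 ≤ 2971.188 < 6151 → Z-15.

Z-15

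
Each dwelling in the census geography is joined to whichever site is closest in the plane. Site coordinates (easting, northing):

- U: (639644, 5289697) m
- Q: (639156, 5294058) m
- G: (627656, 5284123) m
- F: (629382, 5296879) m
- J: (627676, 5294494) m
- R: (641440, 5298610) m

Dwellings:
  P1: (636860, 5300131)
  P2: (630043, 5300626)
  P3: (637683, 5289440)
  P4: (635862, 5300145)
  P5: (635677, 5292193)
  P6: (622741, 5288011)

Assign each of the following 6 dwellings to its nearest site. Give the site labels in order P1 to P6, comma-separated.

P1 → R (d²=23289841.00)
P2 → F (d²=14476930.00)
P3 → U (d²=3911570.00)
P4 → R (d²=33470309.00)
P5 → Q (d²=15581666.00)
P6 → G (d²=39273769.00)

R, F, U, R, Q, G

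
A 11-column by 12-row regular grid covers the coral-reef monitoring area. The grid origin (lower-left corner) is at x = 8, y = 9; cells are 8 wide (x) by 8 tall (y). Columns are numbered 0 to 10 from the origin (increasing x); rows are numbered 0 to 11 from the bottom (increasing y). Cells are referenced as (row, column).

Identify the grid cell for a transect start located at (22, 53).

(5, 1)

Column index: ⌊(22 − 8) / 8⌋ = ⌊1.750⌋ = 1
Row offset from origin: ⌊(53 − 9) / 8⌋ = ⌊5.500⌋ = 5 → row 5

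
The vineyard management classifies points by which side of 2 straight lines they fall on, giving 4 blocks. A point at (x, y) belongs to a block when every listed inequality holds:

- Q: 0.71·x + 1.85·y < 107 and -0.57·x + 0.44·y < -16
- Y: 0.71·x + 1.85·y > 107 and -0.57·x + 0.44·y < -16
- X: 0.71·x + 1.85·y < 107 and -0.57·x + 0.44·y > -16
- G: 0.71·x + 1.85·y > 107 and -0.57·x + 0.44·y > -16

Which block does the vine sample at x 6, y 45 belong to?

X

0.71·6 + 1.85·45 = 87.510, which is < 107
-0.57·6 + 0.44·45 = 16.380, which is > -16
This sign pattern matches X.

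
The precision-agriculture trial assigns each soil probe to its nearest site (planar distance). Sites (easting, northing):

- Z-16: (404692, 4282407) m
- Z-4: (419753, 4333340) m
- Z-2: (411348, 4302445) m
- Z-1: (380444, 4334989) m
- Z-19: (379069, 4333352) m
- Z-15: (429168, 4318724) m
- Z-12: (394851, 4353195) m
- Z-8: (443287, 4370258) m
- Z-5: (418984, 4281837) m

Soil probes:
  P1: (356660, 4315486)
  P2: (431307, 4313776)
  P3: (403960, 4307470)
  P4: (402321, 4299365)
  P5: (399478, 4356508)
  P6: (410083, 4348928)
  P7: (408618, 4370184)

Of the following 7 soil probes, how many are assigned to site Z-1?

0

P1 → Z-19
P2 → Z-15
P3 → Z-2
P4 → Z-2
P5 → Z-12
P6 → Z-12
P7 → Z-12
0 of the 7 go to Z-1.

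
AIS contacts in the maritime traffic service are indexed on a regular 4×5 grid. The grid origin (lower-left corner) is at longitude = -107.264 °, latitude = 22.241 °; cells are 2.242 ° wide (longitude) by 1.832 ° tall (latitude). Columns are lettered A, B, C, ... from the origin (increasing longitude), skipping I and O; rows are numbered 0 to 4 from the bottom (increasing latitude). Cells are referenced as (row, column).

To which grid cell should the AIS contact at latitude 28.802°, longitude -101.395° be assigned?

Column index: ⌊(-101.395 − -107.264) / 2.242⌋ = ⌊2.618⌋ = 2 → column C
Row offset from origin: ⌊(28.802 − 22.241) / 1.832⌋ = ⌊3.581⌋ = 3 → row 3

(3, C)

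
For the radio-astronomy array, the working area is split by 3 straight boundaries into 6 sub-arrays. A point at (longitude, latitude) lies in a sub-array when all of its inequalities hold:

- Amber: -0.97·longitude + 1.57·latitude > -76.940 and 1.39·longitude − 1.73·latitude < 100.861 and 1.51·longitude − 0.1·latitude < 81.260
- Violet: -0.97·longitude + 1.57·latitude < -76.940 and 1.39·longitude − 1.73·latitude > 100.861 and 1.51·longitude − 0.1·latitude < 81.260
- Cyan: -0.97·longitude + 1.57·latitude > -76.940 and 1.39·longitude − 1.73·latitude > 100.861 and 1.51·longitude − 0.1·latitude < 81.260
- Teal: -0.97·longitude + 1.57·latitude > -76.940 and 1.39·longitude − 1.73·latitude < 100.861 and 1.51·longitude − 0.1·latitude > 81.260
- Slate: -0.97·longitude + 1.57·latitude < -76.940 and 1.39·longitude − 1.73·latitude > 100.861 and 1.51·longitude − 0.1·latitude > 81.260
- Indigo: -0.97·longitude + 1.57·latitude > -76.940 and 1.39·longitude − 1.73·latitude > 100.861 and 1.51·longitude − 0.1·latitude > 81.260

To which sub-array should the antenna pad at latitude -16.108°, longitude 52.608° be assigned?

-0.97·52.608 + 1.57·-16.108 = -76.319, which is > -76.940
1.39·52.608 − 1.73·-16.108 = 100.992, which is > 100.861
1.51·52.608 − 0.1·-16.108 = 81.049, which is < 81.260
This sign pattern matches Cyan.

Cyan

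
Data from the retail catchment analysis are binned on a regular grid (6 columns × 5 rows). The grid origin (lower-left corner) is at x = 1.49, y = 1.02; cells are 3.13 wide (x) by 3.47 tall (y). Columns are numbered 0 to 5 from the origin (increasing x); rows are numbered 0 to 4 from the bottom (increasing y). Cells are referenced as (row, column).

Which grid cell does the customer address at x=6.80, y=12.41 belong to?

Column index: ⌊(6.80 − 1.49) / 3.13⌋ = ⌊1.696⌋ = 1
Row offset from origin: ⌊(12.41 − 1.02) / 3.47⌋ = ⌊3.282⌋ = 3 → row 3

(3, 1)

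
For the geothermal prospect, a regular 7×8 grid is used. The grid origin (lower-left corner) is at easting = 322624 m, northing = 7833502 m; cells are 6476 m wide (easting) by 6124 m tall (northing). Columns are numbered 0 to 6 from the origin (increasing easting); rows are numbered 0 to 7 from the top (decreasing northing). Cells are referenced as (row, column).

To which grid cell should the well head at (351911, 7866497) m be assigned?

Column index: ⌊(351911 − 322624) / 6476⌋ = ⌊4.522⌋ = 4
Row offset from origin: ⌊(7866497 − 7833502) / 6124⌋ = ⌊5.388⌋ = 5 → row 2 (counted from top)

(2, 4)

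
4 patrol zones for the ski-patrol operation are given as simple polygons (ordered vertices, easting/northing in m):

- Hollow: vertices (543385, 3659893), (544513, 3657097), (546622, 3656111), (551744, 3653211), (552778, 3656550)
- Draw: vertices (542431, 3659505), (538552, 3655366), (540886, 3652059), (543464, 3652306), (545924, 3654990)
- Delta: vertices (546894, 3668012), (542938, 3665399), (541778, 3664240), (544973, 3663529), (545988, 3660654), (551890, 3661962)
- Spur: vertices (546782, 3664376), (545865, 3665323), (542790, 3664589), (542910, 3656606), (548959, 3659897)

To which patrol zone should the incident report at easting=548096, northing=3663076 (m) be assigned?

Cast a ray rightward from (548096, 3663076). For each polygon, the edges (by vertex number in listed order) whose endpoints lie on opposite sides of northing = 3663076, where each meets that height, and whether that is right or left of the point:
Hollow: no edge straddles that height → 0 crossings.
Draw: no edge straddles that height → 0 crossings.
Delta: 4–5 at easting≈545132.9 (left), 6–1 at easting≈550970.1 (right) → 1 crossing.
Spur: 3–4 at easting≈542812.7 (left), 5–1 at easting≈547413.9 (left) → 0 crossings.
Only Delta has an odd count, so the point is inside Delta.

Delta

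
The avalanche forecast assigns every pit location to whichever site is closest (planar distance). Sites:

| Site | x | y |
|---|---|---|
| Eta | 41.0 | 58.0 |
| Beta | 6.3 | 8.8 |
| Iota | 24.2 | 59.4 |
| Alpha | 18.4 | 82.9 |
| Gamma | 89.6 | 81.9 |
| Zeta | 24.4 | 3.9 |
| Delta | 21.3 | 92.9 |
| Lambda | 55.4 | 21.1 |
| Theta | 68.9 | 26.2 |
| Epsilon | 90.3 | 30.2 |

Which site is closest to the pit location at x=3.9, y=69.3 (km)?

Alpha

Squared distances to each site:
Eta: 1504.100; Beta: 3666.010; Iota: 510.100; Alpha: 395.210; Gamma: 7503.250; Zeta: 4697.410; Delta: 859.720; Lambda: 4975.490; Theta: 6082.610; Epsilon: 8993.770.
Minimum at Alpha.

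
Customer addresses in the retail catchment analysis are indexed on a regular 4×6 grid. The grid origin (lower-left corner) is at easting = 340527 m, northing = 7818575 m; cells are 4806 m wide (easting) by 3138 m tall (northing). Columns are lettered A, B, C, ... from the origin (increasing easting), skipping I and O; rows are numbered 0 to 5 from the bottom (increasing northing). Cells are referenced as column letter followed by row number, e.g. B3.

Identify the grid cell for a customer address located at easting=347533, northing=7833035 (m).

B4

Column index: ⌊(347533 − 340527) / 4806⌋ = ⌊1.458⌋ = 1 → column B
Row offset from origin: ⌊(7833035 − 7818575) / 3138⌋ = ⌊4.608⌋ = 4 → row 4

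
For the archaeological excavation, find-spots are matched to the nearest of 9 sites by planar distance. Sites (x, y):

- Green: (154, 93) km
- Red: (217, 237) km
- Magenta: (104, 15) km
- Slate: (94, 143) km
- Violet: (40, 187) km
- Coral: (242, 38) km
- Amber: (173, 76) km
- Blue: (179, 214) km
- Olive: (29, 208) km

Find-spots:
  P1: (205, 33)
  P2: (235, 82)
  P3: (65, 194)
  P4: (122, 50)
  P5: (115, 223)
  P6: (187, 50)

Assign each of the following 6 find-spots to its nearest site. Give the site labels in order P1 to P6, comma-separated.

Coral, Coral, Violet, Magenta, Blue, Amber

P1 → Coral (d²=1394.00)
P2 → Coral (d²=1985.00)
P3 → Violet (d²=674.00)
P4 → Magenta (d²=1549.00)
P5 → Blue (d²=4177.00)
P6 → Amber (d²=872.00)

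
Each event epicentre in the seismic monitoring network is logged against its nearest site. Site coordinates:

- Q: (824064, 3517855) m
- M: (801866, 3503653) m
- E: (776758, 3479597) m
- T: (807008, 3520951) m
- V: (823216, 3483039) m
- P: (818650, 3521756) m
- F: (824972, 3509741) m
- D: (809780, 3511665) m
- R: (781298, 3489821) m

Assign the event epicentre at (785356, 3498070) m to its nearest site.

R

Squared distances to each site:
Q: 1889755489.000; M: 303749989.000; E: 415177333.000; T: 992349265.000; V: 1659310561.000; P: 1669517032.000; F: 1705639697.000; D: 781355801.000; R: 84513365.000.
Minimum at R.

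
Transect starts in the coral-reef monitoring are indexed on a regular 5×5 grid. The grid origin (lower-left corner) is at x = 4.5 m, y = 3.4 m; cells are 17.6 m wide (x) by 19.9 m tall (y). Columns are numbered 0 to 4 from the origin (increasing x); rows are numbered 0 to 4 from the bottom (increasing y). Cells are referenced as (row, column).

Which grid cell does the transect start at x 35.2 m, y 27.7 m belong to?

(1, 1)

Column index: ⌊(35.2 − 4.5) / 17.6⌋ = ⌊1.744⌋ = 1
Row offset from origin: ⌊(27.7 − 3.4) / 19.9⌋ = ⌊1.221⌋ = 1 → row 1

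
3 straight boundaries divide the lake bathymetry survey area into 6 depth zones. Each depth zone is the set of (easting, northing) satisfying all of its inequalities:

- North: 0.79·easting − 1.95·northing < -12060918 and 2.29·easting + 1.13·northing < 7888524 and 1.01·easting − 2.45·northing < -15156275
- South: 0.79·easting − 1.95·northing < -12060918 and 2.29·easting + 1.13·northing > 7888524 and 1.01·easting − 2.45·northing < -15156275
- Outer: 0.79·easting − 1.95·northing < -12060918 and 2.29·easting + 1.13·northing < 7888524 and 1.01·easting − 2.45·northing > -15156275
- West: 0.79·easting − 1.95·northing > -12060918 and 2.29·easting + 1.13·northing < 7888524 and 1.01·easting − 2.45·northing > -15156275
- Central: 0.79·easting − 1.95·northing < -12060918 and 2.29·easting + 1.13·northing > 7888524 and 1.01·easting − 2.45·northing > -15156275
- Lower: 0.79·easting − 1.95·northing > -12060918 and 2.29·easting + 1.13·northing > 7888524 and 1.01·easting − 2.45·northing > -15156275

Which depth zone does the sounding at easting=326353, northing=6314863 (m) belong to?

0.79·326353 − 1.95·6314863 = -12056163.980, which is > -12060918
2.29·326353 + 1.13·6314863 = 7883143.560, which is < 7888524
1.01·326353 − 2.45·6314863 = -15141797.820, which is > -15156275
This sign pattern matches West.

West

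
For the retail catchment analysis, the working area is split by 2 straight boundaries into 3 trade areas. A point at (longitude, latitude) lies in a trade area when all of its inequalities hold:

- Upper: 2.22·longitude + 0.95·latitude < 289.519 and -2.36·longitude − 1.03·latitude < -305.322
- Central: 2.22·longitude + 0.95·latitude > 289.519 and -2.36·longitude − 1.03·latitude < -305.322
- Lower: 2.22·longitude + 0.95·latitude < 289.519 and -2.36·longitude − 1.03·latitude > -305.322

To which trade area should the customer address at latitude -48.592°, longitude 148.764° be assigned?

Lower

2.22·148.764 + 0.95·-48.592 = 284.094, which is < 289.519
-2.36·148.764 − 1.03·-48.592 = -301.033, which is > -305.322
This sign pattern matches Lower.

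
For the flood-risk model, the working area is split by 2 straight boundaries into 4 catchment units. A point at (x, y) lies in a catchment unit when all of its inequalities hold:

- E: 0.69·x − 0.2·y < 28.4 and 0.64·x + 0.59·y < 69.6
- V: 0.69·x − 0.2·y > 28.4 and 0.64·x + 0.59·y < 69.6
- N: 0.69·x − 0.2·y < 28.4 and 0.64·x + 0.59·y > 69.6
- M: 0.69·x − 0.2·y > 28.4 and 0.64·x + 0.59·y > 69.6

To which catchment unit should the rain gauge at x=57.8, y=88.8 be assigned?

0.69·57.8 − 0.2·88.8 = 22.122, which is < 28.4
0.64·57.8 + 0.59·88.8 = 89.384, which is > 69.6
This sign pattern matches N.

N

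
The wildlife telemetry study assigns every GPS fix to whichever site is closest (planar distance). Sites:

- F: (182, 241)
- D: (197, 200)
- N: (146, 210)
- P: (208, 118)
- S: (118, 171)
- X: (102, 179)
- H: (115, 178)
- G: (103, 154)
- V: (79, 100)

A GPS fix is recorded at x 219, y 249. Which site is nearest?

Squared distances to each site:
F: 1433.000; D: 2885.000; N: 6850.000; P: 17282.000; S: 16285.000; X: 18589.000; H: 15857.000; G: 22481.000; V: 41801.000.
Minimum at F.

F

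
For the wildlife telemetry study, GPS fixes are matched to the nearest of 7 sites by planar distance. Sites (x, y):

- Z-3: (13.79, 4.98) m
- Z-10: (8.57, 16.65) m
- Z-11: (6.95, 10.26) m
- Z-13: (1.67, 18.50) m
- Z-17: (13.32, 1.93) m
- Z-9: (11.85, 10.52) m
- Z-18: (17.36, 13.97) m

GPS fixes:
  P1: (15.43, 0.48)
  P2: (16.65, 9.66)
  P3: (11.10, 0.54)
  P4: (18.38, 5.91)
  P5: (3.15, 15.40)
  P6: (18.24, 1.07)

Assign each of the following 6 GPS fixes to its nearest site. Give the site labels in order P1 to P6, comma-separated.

Z-17, Z-18, Z-17, Z-3, Z-13, Z-17

P1 → Z-17 (d²=6.55)
P2 → Z-18 (d²=19.08)
P3 → Z-17 (d²=6.86)
P4 → Z-3 (d²=21.93)
P5 → Z-13 (d²=11.80)
P6 → Z-17 (d²=24.95)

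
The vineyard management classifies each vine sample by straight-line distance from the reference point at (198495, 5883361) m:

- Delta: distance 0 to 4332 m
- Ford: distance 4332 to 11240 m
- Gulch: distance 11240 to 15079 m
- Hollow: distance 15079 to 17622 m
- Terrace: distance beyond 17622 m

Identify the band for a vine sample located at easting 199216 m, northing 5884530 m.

Distance = √((199216−198495)² + (5884530−5883361)²) = √(519841.000 + 1366561.000) = 1373.464 m.
0 ≤ 1373.464 < 4332 → Delta.

Delta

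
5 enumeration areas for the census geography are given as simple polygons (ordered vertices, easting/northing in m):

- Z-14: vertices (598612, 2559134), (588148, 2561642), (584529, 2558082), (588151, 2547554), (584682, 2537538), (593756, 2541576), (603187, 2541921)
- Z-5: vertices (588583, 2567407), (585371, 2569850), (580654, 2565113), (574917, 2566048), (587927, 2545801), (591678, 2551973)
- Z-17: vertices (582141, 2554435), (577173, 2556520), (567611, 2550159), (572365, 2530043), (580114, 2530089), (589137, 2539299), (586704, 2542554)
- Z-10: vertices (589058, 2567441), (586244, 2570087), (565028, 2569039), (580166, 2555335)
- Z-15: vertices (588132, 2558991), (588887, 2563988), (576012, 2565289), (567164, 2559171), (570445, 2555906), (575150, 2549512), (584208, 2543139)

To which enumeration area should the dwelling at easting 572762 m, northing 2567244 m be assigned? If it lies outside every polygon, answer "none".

Z-10

Cast a ray rightward from (572762, 2567244). For each polygon, the edges (by vertex number in listed order) whose endpoints lie on opposite sides of northing = 2567244, where each meets that height, and whether that is right or left of the point:
Z-14: no edge straddles that height → 0 crossings.
Z-5: 2–3 at easting≈582776.0 (right), 6–1 at easting≈588615.7 (right) → 2 crossings.
Z-17: no edge straddles that height → 0 crossings.
Z-10: 3–4 at easting≈567010.8 (left), 4–1 at easting≈588913.3 (right) → 1 crossing.
Z-15: no edge straddles that height → 0 crossings.
Only Z-10 has an odd count, so the point is inside Z-10.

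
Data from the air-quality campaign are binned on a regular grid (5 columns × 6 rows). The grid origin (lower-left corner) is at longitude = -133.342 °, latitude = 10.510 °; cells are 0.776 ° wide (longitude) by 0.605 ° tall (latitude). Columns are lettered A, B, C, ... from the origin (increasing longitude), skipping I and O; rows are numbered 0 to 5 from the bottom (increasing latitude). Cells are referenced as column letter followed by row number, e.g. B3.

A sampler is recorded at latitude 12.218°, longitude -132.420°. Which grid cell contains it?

Column index: ⌊(-132.420 − -133.342) / 0.776⌋ = ⌊1.188⌋ = 1 → column B
Row offset from origin: ⌊(12.218 − 10.510) / 0.605⌋ = ⌊2.823⌋ = 2 → row 2

B2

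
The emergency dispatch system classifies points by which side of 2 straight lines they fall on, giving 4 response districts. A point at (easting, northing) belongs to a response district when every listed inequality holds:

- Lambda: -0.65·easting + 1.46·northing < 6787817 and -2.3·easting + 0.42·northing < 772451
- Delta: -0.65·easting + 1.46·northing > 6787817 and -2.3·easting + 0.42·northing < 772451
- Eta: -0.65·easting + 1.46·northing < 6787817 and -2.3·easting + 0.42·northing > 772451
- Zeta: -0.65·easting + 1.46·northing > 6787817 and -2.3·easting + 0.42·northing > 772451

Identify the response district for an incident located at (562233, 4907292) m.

Delta

-0.65·562233 + 1.46·4907292 = 6799194.870, which is > 6787817
-2.3·562233 + 0.42·4907292 = 767926.740, which is < 772451
This sign pattern matches Delta.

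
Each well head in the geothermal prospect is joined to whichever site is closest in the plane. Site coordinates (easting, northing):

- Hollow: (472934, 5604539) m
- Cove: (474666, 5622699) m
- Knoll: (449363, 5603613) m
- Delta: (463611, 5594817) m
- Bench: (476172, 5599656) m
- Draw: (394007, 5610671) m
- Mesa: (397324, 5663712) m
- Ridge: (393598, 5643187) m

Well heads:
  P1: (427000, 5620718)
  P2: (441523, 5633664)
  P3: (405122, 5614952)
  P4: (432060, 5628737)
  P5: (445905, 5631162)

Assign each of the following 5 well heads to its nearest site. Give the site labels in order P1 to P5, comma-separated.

Knoll, Knoll, Draw, Knoll, Knoll

P1 → Knoll (d²=792684794.00)
P2 → Knoll (d²=964528201.00)
P3 → Draw (d²=141870186.00)
P4 → Knoll (d²=930609185.00)
P5 → Knoll (d²=770905165.00)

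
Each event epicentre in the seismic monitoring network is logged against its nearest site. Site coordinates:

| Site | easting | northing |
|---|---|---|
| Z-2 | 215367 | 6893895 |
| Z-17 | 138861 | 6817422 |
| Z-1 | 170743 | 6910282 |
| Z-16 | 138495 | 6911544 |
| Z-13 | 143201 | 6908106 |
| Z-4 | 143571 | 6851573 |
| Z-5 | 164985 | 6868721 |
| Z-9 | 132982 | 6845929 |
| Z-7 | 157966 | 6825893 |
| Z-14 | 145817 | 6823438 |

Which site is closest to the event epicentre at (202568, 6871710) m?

Z-2

Squared distances to each site:
Z-2: 655988626.000; Z-17: 7005768793.000; Z-1: 2500629809.000; Z-16: 5692096885.000; Z-13: 4849109505.000; Z-4: 3886144778.000; Z-5: 1421416010.000; Z-9: 5506871357.000; Z-7: 4088535893.000; Z-14: 5550861985.000.
Minimum at Z-2.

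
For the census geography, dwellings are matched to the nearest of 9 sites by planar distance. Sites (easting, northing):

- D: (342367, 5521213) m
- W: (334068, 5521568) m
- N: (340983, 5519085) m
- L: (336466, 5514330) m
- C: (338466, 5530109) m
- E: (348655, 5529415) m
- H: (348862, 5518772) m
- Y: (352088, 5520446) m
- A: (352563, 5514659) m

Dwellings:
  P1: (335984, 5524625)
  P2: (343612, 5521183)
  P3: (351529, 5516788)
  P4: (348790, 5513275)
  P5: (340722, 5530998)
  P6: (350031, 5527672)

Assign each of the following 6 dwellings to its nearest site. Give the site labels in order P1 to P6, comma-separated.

P1 → W (d²=13016305.00)
P2 → D (d²=1550925.00)
P3 → A (d²=5601797.00)
P4 → A (d²=16150985.00)
P5 → C (d²=5879857.00)
P6 → E (d²=4931425.00)

W, D, A, A, C, E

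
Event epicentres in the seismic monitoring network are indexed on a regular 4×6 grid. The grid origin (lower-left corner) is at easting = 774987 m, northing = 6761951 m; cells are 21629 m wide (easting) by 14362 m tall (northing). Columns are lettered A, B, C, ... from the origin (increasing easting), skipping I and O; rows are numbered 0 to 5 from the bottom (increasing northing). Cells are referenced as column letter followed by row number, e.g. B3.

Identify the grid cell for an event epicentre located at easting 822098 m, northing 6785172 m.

C1

Column index: ⌊(822098 − 774987) / 21629⌋ = ⌊2.178⌋ = 2 → column C
Row offset from origin: ⌊(6785172 − 6761951) / 14362⌋ = ⌊1.617⌋ = 1 → row 1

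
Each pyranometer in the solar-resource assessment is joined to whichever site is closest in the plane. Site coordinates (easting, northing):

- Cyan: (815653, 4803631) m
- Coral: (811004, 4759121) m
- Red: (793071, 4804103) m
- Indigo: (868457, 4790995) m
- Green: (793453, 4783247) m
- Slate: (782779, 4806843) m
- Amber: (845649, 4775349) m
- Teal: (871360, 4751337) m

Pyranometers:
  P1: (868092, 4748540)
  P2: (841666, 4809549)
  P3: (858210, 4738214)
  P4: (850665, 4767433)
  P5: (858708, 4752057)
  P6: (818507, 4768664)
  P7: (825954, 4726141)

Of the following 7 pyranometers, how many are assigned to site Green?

P1 → Teal
P2 → Cyan
P3 → Teal
P4 → Amber
P5 → Teal
P6 → Coral
P7 → Coral
0 of the 7 go to Green.

0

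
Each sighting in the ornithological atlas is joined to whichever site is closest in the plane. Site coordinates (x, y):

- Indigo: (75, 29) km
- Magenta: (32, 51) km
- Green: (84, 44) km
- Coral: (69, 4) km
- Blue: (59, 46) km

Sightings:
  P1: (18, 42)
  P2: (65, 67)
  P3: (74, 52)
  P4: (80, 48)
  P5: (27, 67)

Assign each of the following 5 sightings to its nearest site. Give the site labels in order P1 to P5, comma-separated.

P1 → Magenta (d²=277.00)
P2 → Blue (d²=477.00)
P3 → Green (d²=164.00)
P4 → Green (d²=32.00)
P5 → Magenta (d²=281.00)

Magenta, Blue, Green, Green, Magenta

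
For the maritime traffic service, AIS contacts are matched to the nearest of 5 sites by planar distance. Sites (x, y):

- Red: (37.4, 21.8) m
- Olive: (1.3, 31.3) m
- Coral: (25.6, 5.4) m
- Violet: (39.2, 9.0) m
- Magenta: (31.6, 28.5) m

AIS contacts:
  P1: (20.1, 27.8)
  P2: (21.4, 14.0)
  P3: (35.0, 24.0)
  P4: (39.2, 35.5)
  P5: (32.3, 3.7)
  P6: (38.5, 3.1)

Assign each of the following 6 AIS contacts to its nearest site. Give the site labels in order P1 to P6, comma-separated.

P1 → Magenta (d²=132.74)
P2 → Coral (d²=91.60)
P3 → Red (d²=10.60)
P4 → Magenta (d²=106.76)
P5 → Coral (d²=47.78)
P6 → Violet (d²=35.30)

Magenta, Coral, Red, Magenta, Coral, Violet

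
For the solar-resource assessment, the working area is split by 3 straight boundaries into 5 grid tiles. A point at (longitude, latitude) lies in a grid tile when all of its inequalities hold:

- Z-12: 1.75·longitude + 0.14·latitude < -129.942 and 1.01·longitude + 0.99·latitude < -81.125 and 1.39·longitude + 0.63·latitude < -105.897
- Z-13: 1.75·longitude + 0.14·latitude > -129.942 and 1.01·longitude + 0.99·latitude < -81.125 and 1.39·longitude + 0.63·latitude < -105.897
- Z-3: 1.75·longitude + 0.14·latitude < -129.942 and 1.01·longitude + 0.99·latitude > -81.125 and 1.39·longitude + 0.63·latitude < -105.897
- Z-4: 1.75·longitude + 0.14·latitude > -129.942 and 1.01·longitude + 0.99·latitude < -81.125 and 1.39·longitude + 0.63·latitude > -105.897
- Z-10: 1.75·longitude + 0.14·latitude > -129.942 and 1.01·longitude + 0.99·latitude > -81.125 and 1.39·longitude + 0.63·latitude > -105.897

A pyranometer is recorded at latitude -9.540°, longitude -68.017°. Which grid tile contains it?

1.75·-68.017 + 0.14·-9.540 = -120.365, which is > -129.942
1.01·-68.017 + 0.99·-9.540 = -78.142, which is > -81.125
1.39·-68.017 + 0.63·-9.540 = -100.554, which is > -105.897
This sign pattern matches Z-10.

Z-10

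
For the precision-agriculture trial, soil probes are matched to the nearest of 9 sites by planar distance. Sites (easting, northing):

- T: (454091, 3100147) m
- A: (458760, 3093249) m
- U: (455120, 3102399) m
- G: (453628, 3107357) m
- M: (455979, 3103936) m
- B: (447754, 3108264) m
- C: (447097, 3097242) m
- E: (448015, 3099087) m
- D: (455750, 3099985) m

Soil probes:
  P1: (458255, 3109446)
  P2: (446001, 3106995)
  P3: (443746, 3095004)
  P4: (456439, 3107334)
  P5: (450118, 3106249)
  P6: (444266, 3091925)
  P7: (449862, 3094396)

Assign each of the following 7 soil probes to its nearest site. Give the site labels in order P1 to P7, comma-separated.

G, B, C, G, B, C, C

P1 → G (d²=25773050.00)
P2 → B (d²=4683370.00)
P3 → C (d²=16237845.00)
P4 → G (d²=7902250.00)
P5 → B (d²=9648721.00)
P6 → C (d²=36285050.00)
P7 → C (d²=15744941.00)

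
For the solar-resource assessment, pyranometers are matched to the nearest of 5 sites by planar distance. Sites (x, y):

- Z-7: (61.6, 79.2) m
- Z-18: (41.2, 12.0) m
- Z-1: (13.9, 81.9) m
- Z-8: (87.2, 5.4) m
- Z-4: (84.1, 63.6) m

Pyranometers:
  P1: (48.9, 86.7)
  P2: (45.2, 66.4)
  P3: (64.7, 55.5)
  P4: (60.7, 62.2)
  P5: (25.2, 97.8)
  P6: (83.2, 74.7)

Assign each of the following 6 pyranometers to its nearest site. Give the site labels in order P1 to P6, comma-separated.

Z-7, Z-7, Z-4, Z-7, Z-1, Z-4

P1 → Z-7 (d²=217.54)
P2 → Z-7 (d²=432.80)
P3 → Z-4 (d²=441.97)
P4 → Z-7 (d²=289.81)
P5 → Z-1 (d²=380.50)
P6 → Z-4 (d²=124.02)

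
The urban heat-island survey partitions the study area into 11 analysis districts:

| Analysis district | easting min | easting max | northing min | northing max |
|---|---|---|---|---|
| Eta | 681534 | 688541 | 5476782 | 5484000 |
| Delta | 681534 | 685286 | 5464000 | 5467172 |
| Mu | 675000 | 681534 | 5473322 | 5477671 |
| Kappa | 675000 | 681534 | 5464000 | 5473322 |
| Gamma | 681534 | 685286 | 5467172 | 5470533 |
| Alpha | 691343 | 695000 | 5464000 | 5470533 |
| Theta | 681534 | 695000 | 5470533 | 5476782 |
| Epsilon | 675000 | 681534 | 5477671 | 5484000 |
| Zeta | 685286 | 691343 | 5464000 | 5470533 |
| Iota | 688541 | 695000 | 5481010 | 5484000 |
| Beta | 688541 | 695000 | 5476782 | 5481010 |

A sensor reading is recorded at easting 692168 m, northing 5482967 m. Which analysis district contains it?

The point has easting = 692168 and northing = 5482967.
Only Iota satisfies 688541 ≤ easting ≤ 695000 and 5481010 ≤ northing ≤ 5484000.

Iota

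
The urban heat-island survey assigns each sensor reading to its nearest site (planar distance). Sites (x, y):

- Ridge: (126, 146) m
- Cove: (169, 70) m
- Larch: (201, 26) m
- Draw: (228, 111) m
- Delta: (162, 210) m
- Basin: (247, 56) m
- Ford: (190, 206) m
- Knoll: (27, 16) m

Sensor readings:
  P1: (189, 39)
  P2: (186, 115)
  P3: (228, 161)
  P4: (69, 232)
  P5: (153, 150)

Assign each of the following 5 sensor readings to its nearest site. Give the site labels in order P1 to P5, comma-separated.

P1 → Larch (d²=313.00)
P2 → Draw (d²=1780.00)
P3 → Draw (d²=2500.00)
P4 → Delta (d²=9133.00)
P5 → Ridge (d²=745.00)

Larch, Draw, Draw, Delta, Ridge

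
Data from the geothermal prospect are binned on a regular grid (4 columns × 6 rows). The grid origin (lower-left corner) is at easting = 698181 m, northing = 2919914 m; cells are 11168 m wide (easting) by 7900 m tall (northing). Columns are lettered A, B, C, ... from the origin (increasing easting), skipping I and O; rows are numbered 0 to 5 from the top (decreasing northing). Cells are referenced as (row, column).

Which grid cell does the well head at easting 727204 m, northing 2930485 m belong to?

Column index: ⌊(727204 − 698181) / 11168⌋ = ⌊2.599⌋ = 2 → column C
Row offset from origin: ⌊(2930485 − 2919914) / 7900⌋ = ⌊1.338⌋ = 1 → row 4 (counted from top)

(4, C)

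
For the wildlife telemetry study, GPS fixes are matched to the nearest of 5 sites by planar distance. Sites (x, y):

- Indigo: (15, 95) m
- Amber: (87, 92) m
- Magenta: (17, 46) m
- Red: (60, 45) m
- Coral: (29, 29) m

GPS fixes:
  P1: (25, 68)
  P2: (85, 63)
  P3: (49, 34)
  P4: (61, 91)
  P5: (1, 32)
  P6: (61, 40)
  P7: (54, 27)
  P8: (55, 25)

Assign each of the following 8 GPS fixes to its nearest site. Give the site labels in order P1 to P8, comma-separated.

P1 → Magenta (d²=548.00)
P2 → Amber (d²=845.00)
P3 → Red (d²=242.00)
P4 → Amber (d²=677.00)
P5 → Magenta (d²=452.00)
P6 → Red (d²=26.00)
P7 → Red (d²=360.00)
P8 → Red (d²=425.00)

Magenta, Amber, Red, Amber, Magenta, Red, Red, Red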